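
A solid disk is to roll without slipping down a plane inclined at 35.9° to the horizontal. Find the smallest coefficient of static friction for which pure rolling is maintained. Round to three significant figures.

Here I = (1/2)MR², so the shape factor k = I/(MR²) = 0.5.
Along the incline Mg sinθ − f = Ma, and torque about the center fR = Iα = kMR²(a/R) gives f = kMa.
These give a = g sinθ/(1+k) and the required friction f = kMg sinθ/(1+k).
With N = Mg cosθ, the no-slip condition f ≤ μN gives μ_min = f/N = k tanθ/(1+k).
μ_min = 0.5 × tan35.9° / 1.5 ≈ 0.241.

μ_min ≈ 0.241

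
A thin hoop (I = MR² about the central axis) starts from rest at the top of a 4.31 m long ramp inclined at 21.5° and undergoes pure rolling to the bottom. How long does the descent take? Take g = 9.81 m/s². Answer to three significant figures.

Here I = MR², so the shape factor k = I/(MR²) = 1.
Translational: Mg sinθ − f = Ma. Rotational about the CM: fR = Iα = kMRa, so f = kMa.
Hence a = g sinθ/(1+k) = 9.81×sin21.5°/2 = 1.798 m/s².
With constant a from rest, t = √(2L/a) = √(2·4.31/1.798) ≈ 2.19 s.

t ≈ 2.19 s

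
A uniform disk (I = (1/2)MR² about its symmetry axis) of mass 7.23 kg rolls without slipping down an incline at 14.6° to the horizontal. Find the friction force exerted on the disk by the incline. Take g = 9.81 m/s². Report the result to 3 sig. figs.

The moment of inertia is (1/2)MR², giving k ≡ I/(MR²) = 0.5.
Translational: Mg sinθ − f = Ma. Rotational about the CM: fR = Iα = kMRa, so f = kMa.
Combining, a = g sinθ/(1+k) and f = kMa = kMg sinθ/(1+k).
f = 0.5 × 7.23 × 9.81 × sin14.6° / 1.5 ≈ 5.96 N.

f ≈ 5.96 N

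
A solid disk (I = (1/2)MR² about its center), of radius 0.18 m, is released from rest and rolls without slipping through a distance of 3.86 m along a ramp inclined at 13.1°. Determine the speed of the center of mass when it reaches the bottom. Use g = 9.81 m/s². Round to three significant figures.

v ≈ 3.38 m/s

For this body I = (1/2)MR², i.e. k = I/(MR²) = 0.5.
Pure rolling means v = ωR; then KE = ½Mv² + ½I(v/R)² = ½(1+k)Mv² = (3/4)Mv².
The vertical drop is h = L sinθ = 3.86 × sin13.1° = 0.8749 m.
Energy conservation: Mgh = (3/4)Mv², so v = √(2gh/(1+k)) = √(2 × 9.81 × 0.8749 / 1.5) ≈ 3.38 m/s.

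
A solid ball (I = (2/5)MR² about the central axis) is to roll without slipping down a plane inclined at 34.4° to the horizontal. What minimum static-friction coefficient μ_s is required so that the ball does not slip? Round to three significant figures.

For this body I = (2/5)MR², i.e. k = I/(MR²) = 0.4.
Translational: Mg sinθ − f = Ma. Rotational about the CM: fR = Iα = kMRa, so f = kMa.
These give a = g sinθ/(1+k) and the required friction f = kMg sinθ/(1+k).
The normal force is N = Mg cosθ, so μ_min = f/N = k tanθ/(1+k).
μ_min = 0.4 × tan34.4° / 1.4 ≈ 0.196.

μ_min ≈ 0.196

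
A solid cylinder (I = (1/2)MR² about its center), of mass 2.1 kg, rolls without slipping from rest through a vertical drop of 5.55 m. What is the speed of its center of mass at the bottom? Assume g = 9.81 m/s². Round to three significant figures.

v ≈ 8.52 m/s

With I = (1/2)MR², the ratio k = I/(MR²) is 0.5.
Pure rolling means v = ωR; then KE = ½Mv² + ½I(v/R)² = ½(1+k)Mv² = (3/4)Mv².
Setting Mgh = (3/4)Mv² gives v = √(2gh/(1+k)) = √(2·9.81·5.55/1.5) ≈ 8.52 m/s.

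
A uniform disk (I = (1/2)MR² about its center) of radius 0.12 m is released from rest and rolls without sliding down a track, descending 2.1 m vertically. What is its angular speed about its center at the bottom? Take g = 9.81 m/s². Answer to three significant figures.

ω ≈ 43.7 rad/s

For this body I = (1/2)MR², i.e. k = I/(MR²) = 0.5.
Since it rolls without slipping, ω = v/R and KE = ½Mv² + ½Iω² = ½(1+k)Mv² = (3/4)Mv².
Energy conservation Mgh = ½(1+k)Mv² gives v = √(2gh/(1+k)) = √(2 × 9.81 × 2.1 / 1.5) = 5.241 m/s.
The angular speed follows from ω = v/R = 5.241/0.12 ≈ 43.7 rad/s.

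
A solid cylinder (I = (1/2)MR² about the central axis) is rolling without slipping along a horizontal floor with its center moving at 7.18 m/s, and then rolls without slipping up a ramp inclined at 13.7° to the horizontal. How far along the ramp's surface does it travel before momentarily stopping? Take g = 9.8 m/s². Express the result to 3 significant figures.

d ≈ 16.7 m

For this body I = (1/2)MR², i.e. k = I/(MR²) = 0.5.
Pure rolling means v = ωR; then KE = ½Mv² + ½I(v/R)² = ½(1+k)Mv² = (3/4)Mv².
Setting this equal to Mgh gives the vertical rise h = (1+k)v₀²/(2g) = 1.5×7.18²/(2×9.8) = 3.945 m.
The distance along the slope is d = h/sinθ = 3.945/sin13.7° ≈ 16.7 m.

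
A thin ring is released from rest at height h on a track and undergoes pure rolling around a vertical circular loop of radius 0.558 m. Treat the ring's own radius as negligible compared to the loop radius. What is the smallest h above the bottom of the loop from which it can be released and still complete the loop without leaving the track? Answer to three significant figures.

Here I = MR², so the shape factor k = I/(MR²) = 1.
At the top of the loop, the minimum-contact condition is Mg = Mv_top²/r, so v_top² = gr.
With ω = v/R, the kinetic energy at speed v is ½(1+k)Mv² = Mv².
Energy conservation from release (height h) to the top (height 2r): Mgh = Mg(2r) + M·gr.
Thus h_min = 2r + (1+k)r/2 = r(2 + 2/2) = 0.558 × 3 ≈ 1.67 m.

h_min ≈ 1.67 m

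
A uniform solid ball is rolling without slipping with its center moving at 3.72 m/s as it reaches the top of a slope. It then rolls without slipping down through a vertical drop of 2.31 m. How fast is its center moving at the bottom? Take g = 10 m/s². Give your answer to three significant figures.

v ≈ 6.84 m/s

For this body I = (2/5)MR², i.e. k = I/(MR²) = 0.4.
Pure rolling means v = ωR; then KE = ½Mv² + ½I(v/R)² = ½(1+k)Mv² = (7/10)Mv².
Energy conservation: (7/10)Mv₀² + Mgh = (7/10)Mv², so v² = v₀² + 2gh/(1+k).
v = √(3.72² + 2×10×2.31/1.4) = √46.84 ≈ 6.84 m/s.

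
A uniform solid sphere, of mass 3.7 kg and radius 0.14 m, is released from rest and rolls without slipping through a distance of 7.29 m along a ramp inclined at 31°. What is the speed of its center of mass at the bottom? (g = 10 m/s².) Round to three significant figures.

With I = (2/5)MR², the ratio k = I/(MR²) is 0.4.
Pure rolling means v = ωR; then KE = ½Mv² + ½I(v/R)² = ½(1+k)Mv² = (7/10)Mv².
The vertical drop is h = L sinθ = 7.29 × sin31° = 3.755 m.
Setting Mgh = (7/10)Mv² gives v = √(2gh/(1+k)) = √(2·10·3.755/1.4) ≈ 7.32 m/s.

v ≈ 7.32 m/s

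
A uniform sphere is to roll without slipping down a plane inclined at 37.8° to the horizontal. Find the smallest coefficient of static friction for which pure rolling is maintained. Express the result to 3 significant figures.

With I = (2/5)MR², the ratio k = I/(MR²) is 0.4.
Along the incline Mg sinθ − f = Ma, and torque about the center fR = Iα = kMR²(a/R) gives f = kMa.
These give a = g sinθ/(1+k) and the required friction f = kMg sinθ/(1+k).
The normal force is N = Mg cosθ, so μ_min = f/N = k tanθ/(1+k).
μ_min = 0.4 × tan37.8° / 1.4 ≈ 0.222.

μ_min ≈ 0.222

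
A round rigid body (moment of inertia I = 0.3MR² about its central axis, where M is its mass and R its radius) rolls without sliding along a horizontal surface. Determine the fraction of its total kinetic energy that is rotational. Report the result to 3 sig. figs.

The moment of inertia is 0.3MR², giving k ≡ I/(MR²) = 0.3.
With ω = v/R, KE_trans = ½Mv² and KE_rot = ½Iω² = ½kMv², so KE_total = ½(1+k)Mv².
The rotational fraction is therefore k/(1+k) = 0.3/1.3 ≈ 0.231.

fraction ≈ 0.231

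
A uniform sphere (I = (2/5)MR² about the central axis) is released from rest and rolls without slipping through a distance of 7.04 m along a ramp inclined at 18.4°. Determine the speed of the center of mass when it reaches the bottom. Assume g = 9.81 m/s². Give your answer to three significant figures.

v ≈ 5.58 m/s

With I = (2/5)MR², the ratio k = I/(MR²) is 0.4.
Rolling without slipping gives ω = v/R, so the total kinetic energy is ½Mv² + ½Iω² = ½(1+k)Mv² = (7/10)Mv².
The vertical drop is h = L sinθ = 7.04 × sin18.4° = 2.222 m.
Setting Mgh = (7/10)Mv² gives v = √(2gh/(1+k)) = √(2·9.81·2.222/1.4) ≈ 5.58 m/s.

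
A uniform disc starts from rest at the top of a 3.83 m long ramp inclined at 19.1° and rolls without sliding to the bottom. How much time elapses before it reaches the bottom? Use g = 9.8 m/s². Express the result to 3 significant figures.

For this body I = (1/2)MR², i.e. k = I/(MR²) = 0.5.
Newton's second law down the slope: Mg sinθ − f = Ma. The torque equation fR = Iα (with α = a/R) gives f = kMa.
Hence a = g sinθ/(1+k) = 9.8×sin19.1°/1.5 = 2.138 m/s².
Starting from rest, L = ½at², so t = √(2L/a) = √(2×3.83/2.138) ≈ 1.89 s.

t ≈ 1.89 s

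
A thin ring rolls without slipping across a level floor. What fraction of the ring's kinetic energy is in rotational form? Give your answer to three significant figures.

fraction ≈ 0.500

With I = MR², the ratio k = I/(MR²) is 1.
With ω = v/R, KE_trans = ½Mv² and KE_rot = ½Iω² = ½kMv², so KE_total = ½(1+k)Mv².
The rotational fraction is therefore k/(1+k) = 1/2 ≈ 0.500.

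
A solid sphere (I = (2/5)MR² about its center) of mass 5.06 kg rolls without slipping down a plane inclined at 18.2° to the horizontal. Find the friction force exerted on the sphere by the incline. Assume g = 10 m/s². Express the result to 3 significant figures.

With I = (2/5)MR², the ratio k = I/(MR²) is 0.4.
Along the incline Mg sinθ − f = Ma, and torque about the center fR = Iα = kMR²(a/R) gives f = kMa.
Combining, a = g sinθ/(1+k) and f = kMa = kMg sinθ/(1+k).
f = 0.4 × 5.06 × 10 × sin18.2° / 1.4 ≈ 4.52 N.

f ≈ 4.52 N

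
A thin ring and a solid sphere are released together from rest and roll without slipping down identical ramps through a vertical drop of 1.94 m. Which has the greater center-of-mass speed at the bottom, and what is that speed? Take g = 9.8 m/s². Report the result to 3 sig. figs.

the solid sphere, at v ≈ 5.21 m/s

For rolling without slipping, Mgh = ½(1+k)Mv² where k = I/(MR²), so v = √(2gh/(1+k)).
Thin ring: k = 1, giving v = √(2×9.8×1.94/2) = 4.36 m/s.
Solid sphere: k = 0.4, giving v = √(2×9.8×1.94/1.4) = 5.212 m/s.
The smaller k wins: the solid sphere, at ≈ 5.21 m/s.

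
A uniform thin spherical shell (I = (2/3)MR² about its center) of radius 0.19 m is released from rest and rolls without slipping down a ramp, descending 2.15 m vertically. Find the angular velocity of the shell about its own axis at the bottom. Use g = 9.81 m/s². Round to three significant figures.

Here I = (2/3)MR², so the shape factor k = I/(MR²) = 2/3.
Rolling without slipping gives ω = v/R, so the total kinetic energy is ½Mv² + ½Iω² = ½(1+k)Mv² = (5/6)Mv².
Energy conservation Mgh = ½(1+k)Mv² gives v = √(2gh/(1+k)) = √(2 × 9.81 × 2.15 / 1.667) = 5.031 m/s.
Then ω = v/R = 5.031 / 0.19 ≈ 26.5 rad/s.

ω ≈ 26.5 rad/s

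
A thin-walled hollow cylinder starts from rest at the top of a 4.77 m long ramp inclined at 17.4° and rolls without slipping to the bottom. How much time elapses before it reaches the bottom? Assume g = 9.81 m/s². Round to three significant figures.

t ≈ 2.55 s

With I = MR², the ratio k = I/(MR²) is 1.
Along the incline Mg sinθ − f = Ma, and torque about the center fR = Iα = kMR²(a/R) gives f = kMa.
Hence a = g sinθ/(1+k) = 9.81×sin17.4°/2 = 1.467 m/s².
Starting from rest, L = ½at², so t = √(2L/a) = √(2×4.77/1.467) ≈ 2.55 s.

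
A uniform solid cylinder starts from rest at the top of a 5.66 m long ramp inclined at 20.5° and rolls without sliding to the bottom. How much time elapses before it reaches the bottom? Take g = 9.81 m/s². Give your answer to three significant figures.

t ≈ 2.22 s

The moment of inertia is (1/2)MR², giving k ≡ I/(MR²) = 0.5.
Newton's second law down the slope: Mg sinθ − f = Ma. The torque equation fR = Iα (with α = a/R) gives f = kMa.
Hence a = g sinθ/(1+k) = 9.81×sin20.5°/1.5 = 2.29 m/s².
Starting from rest, L = ½at², so t = √(2L/a) = √(2×5.66/2.29) ≈ 2.22 s.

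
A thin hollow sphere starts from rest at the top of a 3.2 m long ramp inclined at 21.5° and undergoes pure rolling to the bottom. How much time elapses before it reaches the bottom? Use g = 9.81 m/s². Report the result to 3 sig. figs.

t ≈ 1.72 s

For this body I = (2/3)MR², i.e. k = I/(MR²) = 2/3.
Along the incline Mg sinθ − f = Ma, and torque about the center fR = Iα = kMR²(a/R) gives f = kMa.
Hence a = g sinθ/(1+k) = 9.81×sin21.5°/1.667 = 2.157 m/s².
With constant a from rest, t = √(2L/a) = √(2·3.2/2.157) ≈ 1.72 s.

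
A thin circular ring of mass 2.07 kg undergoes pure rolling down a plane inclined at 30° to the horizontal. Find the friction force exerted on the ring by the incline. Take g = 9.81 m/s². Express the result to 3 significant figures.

f ≈ 5.08 N

The moment of inertia is MR², giving k ≡ I/(MR²) = 1.
Along the incline Mg sinθ − f = Ma, and torque about the center fR = Iα = kMR²(a/R) gives f = kMa.
Combining, a = g sinθ/(1+k) and f = kMa = kMg sinθ/(1+k).
f = 1 × 2.07 × 9.81 × sin30° / 2 ≈ 5.08 N.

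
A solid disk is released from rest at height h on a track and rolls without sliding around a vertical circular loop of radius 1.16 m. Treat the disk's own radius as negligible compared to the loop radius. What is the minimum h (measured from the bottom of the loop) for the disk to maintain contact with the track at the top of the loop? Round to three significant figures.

h_min ≈ 3.19 m

Here I = (1/2)MR², so the shape factor k = I/(MR²) = 0.5.
At the top, contact is just lost when gravity alone supplies the centripetal force: Mg = Mv_top²/r, i.e. v_top² = gr.
With ω = v/R, the kinetic energy at speed v is ½(1+k)Mv² = (3/4)Mv².
Energy conservation from release (height h) to the top (height 2r): Mgh = Mg(2r) + (3/4)M·gr.
Thus h_min = 2r + (1+k)r/2 = r(2 + 1.5/2) = 1.16 × 2.75 ≈ 3.19 m.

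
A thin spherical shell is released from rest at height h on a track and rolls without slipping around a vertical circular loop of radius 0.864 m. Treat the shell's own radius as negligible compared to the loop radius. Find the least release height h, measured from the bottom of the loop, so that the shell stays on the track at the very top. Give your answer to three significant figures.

h_min ≈ 2.45 m

The moment of inertia is (2/3)MR², giving k ≡ I/(MR²) = 2/3.
At the top of the loop, the minimum-contact condition is Mg = Mv_top²/r, so v_top² = gr.
With ω = v/R, the kinetic energy at speed v is ½(1+k)Mv² = (5/6)Mv².
Energy conservation from release (height h) to the top (height 2r): Mgh = Mg(2r) + (5/6)M·gr.
Thus h_min = 2r + (1+k)r/2 = r(2 + 1.667/2) = 0.864 × 2.833 ≈ 2.45 m.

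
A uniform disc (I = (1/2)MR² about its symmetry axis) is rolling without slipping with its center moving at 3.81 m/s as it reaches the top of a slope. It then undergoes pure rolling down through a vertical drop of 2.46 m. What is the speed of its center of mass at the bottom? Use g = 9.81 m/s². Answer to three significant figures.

v ≈ 6.83 m/s

Here I = (1/2)MR², so the shape factor k = I/(MR²) = 0.5.
Since it rolls without slipping, ω = v/R and KE = ½Mv² + ½Iω² = ½(1+k)Mv² = (3/4)Mv².
Energy conservation: (3/4)Mv₀² + Mgh = (3/4)Mv², so v² = v₀² + 2gh/(1+k).
v = √(3.81² + 2×9.81×2.46/1.5) = √46.69 ≈ 6.83 m/s.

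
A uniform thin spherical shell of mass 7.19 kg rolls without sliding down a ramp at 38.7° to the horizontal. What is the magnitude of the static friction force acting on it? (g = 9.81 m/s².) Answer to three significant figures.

With I = (2/3)MR², the ratio k = I/(MR²) is 2/3.
Translational: Mg sinθ − f = Ma. Rotational about the CM: fR = Iα = kMRa, so f = kMa.
Combining, a = g sinθ/(1+k) and f = kMa = kMg sinθ/(1+k).
f = (2/3) × 7.19 × 9.81 × sin38.7° / 1.667 ≈ 17.6 N.

f ≈ 17.6 N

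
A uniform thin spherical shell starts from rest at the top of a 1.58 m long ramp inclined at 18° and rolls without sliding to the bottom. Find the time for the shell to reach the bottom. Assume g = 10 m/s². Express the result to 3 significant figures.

For this body I = (2/3)MR², i.e. k = I/(MR²) = 2/3.
Translational: Mg sinθ − f = Ma. Rotational about the CM: fR = Iα = kMRa, so f = kMa.
Hence a = g sinθ/(1+k) = 10×sin18°/1.667 = 1.854 m/s².
With constant a from rest, t = √(2L/a) = √(2·1.58/1.854) ≈ 1.31 s.

t ≈ 1.31 s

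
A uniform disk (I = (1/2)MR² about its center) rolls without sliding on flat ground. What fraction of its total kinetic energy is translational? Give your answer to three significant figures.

Here I = (1/2)MR², so the shape factor k = I/(MR²) = 0.5.
With ω = v/R, KE_trans = ½Mv² and KE_rot = ½Iω² = ½kMv², so KE_total = ½(1+k)Mv².
The translational fraction is therefore 1/(1+k) = 1/1.5 ≈ 0.667.

fraction ≈ 0.667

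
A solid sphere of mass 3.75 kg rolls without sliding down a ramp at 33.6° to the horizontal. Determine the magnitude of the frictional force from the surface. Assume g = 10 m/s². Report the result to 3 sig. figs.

f ≈ 5.93 N

For this body I = (2/5)MR², i.e. k = I/(MR²) = 0.4.
Along the incline Mg sinθ − f = Ma, and torque about the center fR = Iα = kMR²(a/R) gives f = kMa.
Combining, a = g sinθ/(1+k) and f = kMa = kMg sinθ/(1+k).
f = 0.4 × 3.75 × 10 × sin33.6° / 1.4 ≈ 5.93 N.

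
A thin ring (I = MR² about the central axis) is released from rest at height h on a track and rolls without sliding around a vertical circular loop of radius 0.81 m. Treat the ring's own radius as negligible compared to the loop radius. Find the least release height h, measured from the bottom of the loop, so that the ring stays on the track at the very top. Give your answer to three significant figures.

With I = MR², the ratio k = I/(MR²) is 1.
At the top of the loop, the minimum-contact condition is Mg = Mv_top²/r, so v_top² = gr.
With ω = v/R, the kinetic energy at speed v is ½(1+k)Mv² = Mv².
Energy conservation from release (height h) to the top (height 2r): Mgh = Mg(2r) + M·gr.
Thus h_min = 2r + (1+k)r/2 = r(2 + 2/2) = 0.81 × 3 ≈ 2.43 m.

h_min ≈ 2.43 m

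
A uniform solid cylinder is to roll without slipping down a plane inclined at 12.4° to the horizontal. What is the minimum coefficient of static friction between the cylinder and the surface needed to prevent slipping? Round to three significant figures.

μ_min ≈ 0.0733

The moment of inertia is (1/2)MR², giving k ≡ I/(MR²) = 0.5.
Translational: Mg sinθ − f = Ma. Rotational about the CM: fR = Iα = kMRa, so f = kMa.
These give a = g sinθ/(1+k) and the required friction f = kMg sinθ/(1+k).
With N = Mg cosθ, the no-slip condition f ≤ μN gives μ_min = f/N = k tanθ/(1+k).
μ_min = 0.5 × tan12.4° / 1.5 ≈ 0.0733.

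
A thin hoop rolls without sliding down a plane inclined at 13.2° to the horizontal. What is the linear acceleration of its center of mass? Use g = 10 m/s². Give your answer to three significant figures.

a ≈ 1.14 m/s²

Here I = MR², so the shape factor k = I/(MR²) = 1.
Translational: Mg sinθ − f = Ma. Rotational about the CM: fR = Iα = kMRa, so f = kMa.
Eliminating f: Mg sinθ = (1+k)Ma, so a = g sinθ/(1+k) = 10 × sin13.2° / 2 ≈ 1.14 m/s².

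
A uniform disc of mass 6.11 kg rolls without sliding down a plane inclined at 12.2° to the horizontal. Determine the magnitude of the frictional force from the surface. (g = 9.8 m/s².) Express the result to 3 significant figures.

f ≈ 4.22 N

With I = (1/2)MR², the ratio k = I/(MR²) is 0.5.
Newton's second law down the slope: Mg sinθ − f = Ma. The torque equation fR = Iα (with α = a/R) gives f = kMa.
Combining, a = g sinθ/(1+k) and f = kMa = kMg sinθ/(1+k).
f = 0.5 × 6.11 × 9.8 × sin12.2° / 1.5 ≈ 4.22 N.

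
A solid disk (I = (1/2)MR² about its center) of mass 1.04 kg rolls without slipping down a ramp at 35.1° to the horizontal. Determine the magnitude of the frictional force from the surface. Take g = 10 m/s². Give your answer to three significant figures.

f ≈ 1.99 N

With I = (1/2)MR², the ratio k = I/(MR²) is 0.5.
Newton's second law down the slope: Mg sinθ − f = Ma. The torque equation fR = Iα (with α = a/R) gives f = kMa.
Combining, a = g sinθ/(1+k) and f = kMa = kMg sinθ/(1+k).
f = 0.5 × 1.04 × 10 × sin35.1° / 1.5 ≈ 1.99 N.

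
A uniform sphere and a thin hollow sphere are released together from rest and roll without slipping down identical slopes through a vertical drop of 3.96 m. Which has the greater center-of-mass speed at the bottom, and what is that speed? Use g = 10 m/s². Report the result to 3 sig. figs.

the uniform sphere, at v ≈ 7.52 m/s

For rolling without slipping, Mgh = ½(1+k)Mv² where k = I/(MR²), so v = √(2gh/(1+k)).
Uniform sphere: k = 0.4, giving v = √(2×10×3.96/1.4) = 7.521 m/s.
Thin hollow sphere: k = 2/3, giving v = √(2×10×3.96/1.667) = 6.893 m/s.
The smaller k wins: the uniform sphere, at ≈ 7.52 m/s.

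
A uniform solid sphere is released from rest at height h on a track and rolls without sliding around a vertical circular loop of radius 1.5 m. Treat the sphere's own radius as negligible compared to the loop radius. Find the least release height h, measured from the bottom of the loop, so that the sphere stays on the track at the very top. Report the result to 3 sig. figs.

h_min ≈ 4.05 m

For this body I = (2/5)MR², i.e. k = I/(MR²) = 0.4.
At the top of the loop, the minimum-contact condition is Mg = Mv_top²/r, so v_top² = gr.
With ω = v/R, the kinetic energy at speed v is ½(1+k)Mv² = (7/10)Mv².
Energy conservation from release (height h) to the top (height 2r): Mgh = Mg(2r) + (7/10)M·gr.
Thus h_min = 2r + (1+k)r/2 = r(2 + 1.4/2) = 1.5 × 2.7 ≈ 4.05 m.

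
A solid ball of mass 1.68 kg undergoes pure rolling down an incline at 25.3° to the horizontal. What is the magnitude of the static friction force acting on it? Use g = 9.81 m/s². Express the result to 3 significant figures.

Here I = (2/5)MR², so the shape factor k = I/(MR²) = 0.4.
Translational: Mg sinθ − f = Ma. Rotational about the CM: fR = Iα = kMRa, so f = kMa.
Combining, a = g sinθ/(1+k) and f = kMa = kMg sinθ/(1+k).
f = 0.4 × 1.68 × 9.81 × sin25.3° / 1.4 ≈ 2.01 N.

f ≈ 2.01 N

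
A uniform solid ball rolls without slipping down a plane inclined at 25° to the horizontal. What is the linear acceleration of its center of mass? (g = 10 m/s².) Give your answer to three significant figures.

With I = (2/5)MR², the ratio k = I/(MR²) is 0.4.
Translational: Mg sinθ − f = Ma. Rotational about the CM: fR = Iα = kMRa, so f = kMa.
Eliminating f: Mg sinθ = (1+k)Ma, so a = g sinθ/(1+k) = 10 × sin25° / 1.4 ≈ 3.02 m/s².

a ≈ 3.02 m/s²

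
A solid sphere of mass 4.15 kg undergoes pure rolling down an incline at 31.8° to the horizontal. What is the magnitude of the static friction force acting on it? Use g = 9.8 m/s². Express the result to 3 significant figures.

f ≈ 6.12 N

Here I = (2/5)MR², so the shape factor k = I/(MR²) = 0.4.
Along the incline Mg sinθ − f = Ma, and torque about the center fR = Iα = kMR²(a/R) gives f = kMa.
Combining, a = g sinθ/(1+k) and f = kMa = kMg sinθ/(1+k).
f = 0.4 × 4.15 × 9.8 × sin31.8° / 1.4 ≈ 6.12 N.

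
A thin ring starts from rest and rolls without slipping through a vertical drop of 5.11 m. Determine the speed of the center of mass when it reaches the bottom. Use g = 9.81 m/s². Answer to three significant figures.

v ≈ 7.08 m/s

The moment of inertia is MR², giving k ≡ I/(MR²) = 1.
Rolling without slipping gives ω = v/R, so the total kinetic energy is ½Mv² + ½Iω² = ½(1+k)Mv² = Mv².
Setting Mgh = Mv² gives v = √(2gh/(1+k)) = √(2·9.81·5.11/2) ≈ 7.08 m/s.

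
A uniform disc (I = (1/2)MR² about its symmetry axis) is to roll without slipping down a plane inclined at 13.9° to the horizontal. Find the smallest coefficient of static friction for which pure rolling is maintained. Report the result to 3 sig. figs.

μ_min ≈ 0.0825

The moment of inertia is (1/2)MR², giving k ≡ I/(MR²) = 0.5.
Newton's second law down the slope: Mg sinθ − f = Ma. The torque equation fR = Iα (with α = a/R) gives f = kMa.
These give a = g sinθ/(1+k) and the required friction f = kMg sinθ/(1+k).
The normal force is N = Mg cosθ, so μ_min = f/N = k tanθ/(1+k).
μ_min = 0.5 × tan13.9° / 1.5 ≈ 0.0825.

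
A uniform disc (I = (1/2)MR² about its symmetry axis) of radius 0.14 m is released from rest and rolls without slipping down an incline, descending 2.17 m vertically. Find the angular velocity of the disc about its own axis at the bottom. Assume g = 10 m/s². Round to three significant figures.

ω ≈ 38.4 rad/s

Here I = (1/2)MR², so the shape factor k = I/(MR²) = 0.5.
Since it rolls without slipping, ω = v/R and KE = ½Mv² + ½Iω² = ½(1+k)Mv² = (3/4)Mv².
Energy conservation Mgh = ½(1+k)Mv² gives v = √(2gh/(1+k)) = √(2 × 10 × 2.17 / 1.5) = 5.379 m/s.
The angular speed follows from ω = v/R = 5.379/0.14 ≈ 38.4 rad/s.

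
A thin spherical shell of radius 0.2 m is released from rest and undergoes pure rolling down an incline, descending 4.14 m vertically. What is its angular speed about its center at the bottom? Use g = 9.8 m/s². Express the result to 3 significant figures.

The moment of inertia is (2/3)MR², giving k ≡ I/(MR²) = 2/3.
Rolling without slipping gives ω = v/R, so the total kinetic energy is ½Mv² + ½Iω² = ½(1+k)Mv² = (5/6)Mv².
Energy conservation Mgh = ½(1+k)Mv² gives v = √(2gh/(1+k)) = √(2 × 9.8 × 4.14 / 1.667) = 6.978 m/s.
Then ω = v/R = 6.978 / 0.2 ≈ 34.9 rad/s.

ω ≈ 34.9 rad/s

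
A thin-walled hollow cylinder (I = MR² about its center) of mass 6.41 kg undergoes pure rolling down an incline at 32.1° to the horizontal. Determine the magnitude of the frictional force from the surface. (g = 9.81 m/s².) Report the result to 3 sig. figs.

For this body I = MR², i.e. k = I/(MR²) = 1.
Translational: Mg sinθ − f = Ma. Rotational about the CM: fR = Iα = kMRa, so f = kMa.
Combining, a = g sinθ/(1+k) and f = kMa = kMg sinθ/(1+k).
f = 1 × 6.41 × 9.81 × sin32.1° / 2 ≈ 16.7 N.

f ≈ 16.7 N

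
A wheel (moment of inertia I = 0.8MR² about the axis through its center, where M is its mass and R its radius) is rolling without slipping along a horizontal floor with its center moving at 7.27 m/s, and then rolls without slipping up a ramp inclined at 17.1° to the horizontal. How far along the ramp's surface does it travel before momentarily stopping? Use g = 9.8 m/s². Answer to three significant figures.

d ≈ 16.5 m

With I = 0.8MR², the ratio k = I/(MR²) is 0.8.
Since it rolls without slipping, ω = v/R and KE = ½Mv² + ½Iω² = ½(1+k)Mv² = (9/10)Mv².
Setting this equal to Mgh gives the vertical rise h = (1+k)v₀²/(2g) = 1.8×7.27²/(2×9.8) = 4.854 m.
Along the incline, d = h/sinθ = 4.854/sin17.1° ≈ 16.5 m.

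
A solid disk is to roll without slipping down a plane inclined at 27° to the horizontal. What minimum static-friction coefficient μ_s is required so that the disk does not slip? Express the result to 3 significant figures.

μ_min ≈ 0.170

With I = (1/2)MR², the ratio k = I/(MR²) is 0.5.
Newton's second law down the slope: Mg sinθ − f = Ma. The torque equation fR = Iα (with α = a/R) gives f = kMa.
These give a = g sinθ/(1+k) and the required friction f = kMg sinθ/(1+k).
The normal force is N = Mg cosθ, so μ_min = f/N = k tanθ/(1+k).
μ_min = 0.5 × tan27° / 1.5 ≈ 0.170.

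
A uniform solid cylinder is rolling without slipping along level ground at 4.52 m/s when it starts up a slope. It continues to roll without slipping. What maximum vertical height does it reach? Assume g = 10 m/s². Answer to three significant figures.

With I = (1/2)MR², the ratio k = I/(MR²) is 0.5.
Rolling without slipping gives ω = v/R, so the total kinetic energy is ½Mv² + ½Iω² = ½(1+k)Mv² = (3/4)Mv².
At the top the kinetic energy is zero, so (3/4)Mv₀² = Mgh.
Thus h = (1+k)v₀²/(2g) = 1.5 × 4.52² / (2 × 10) ≈ 1.53 m.

h ≈ 1.53 m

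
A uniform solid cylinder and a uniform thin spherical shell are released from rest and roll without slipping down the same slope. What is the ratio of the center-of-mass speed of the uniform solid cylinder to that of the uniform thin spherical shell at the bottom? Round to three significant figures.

Each satisfies Mgh = ½(1+k)Mv² with k = I/(MR²), so v ∝ 1/√(1+k).
For the uniform solid cylinder k = 0.5; for the uniform thin spherical shell k = 2/3.
v₁/v₂ = √((1+k₂)/(1+k₁)) = √(1.667/1.5) ≈ 1.05.

v_ratio ≈ 1.05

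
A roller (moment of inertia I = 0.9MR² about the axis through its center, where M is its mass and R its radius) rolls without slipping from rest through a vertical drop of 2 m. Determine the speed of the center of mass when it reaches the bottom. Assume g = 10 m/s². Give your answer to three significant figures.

v ≈ 4.59 m/s

Here I = 0.9MR², so the shape factor k = I/(MR²) = 0.9.
Rolling without slipping gives ω = v/R, so the total kinetic energy is ½Mv² + ½Iω² = ½(1+k)Mv² = (19/20)Mv².
Setting Mgh = (19/20)Mv² gives v = √(2gh/(1+k)) = √(2·10·2/1.9) ≈ 4.59 m/s.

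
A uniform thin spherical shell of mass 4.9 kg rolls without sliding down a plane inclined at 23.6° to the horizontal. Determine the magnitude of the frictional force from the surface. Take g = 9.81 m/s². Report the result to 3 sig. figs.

f ≈ 7.70 N

With I = (2/3)MR², the ratio k = I/(MR²) is 2/3.
Translational: Mg sinθ − f = Ma. Rotational about the CM: fR = Iα = kMRa, so f = kMa.
Combining, a = g sinθ/(1+k) and f = kMa = kMg sinθ/(1+k).
f = (2/3) × 4.9 × 9.81 × sin23.6° / 1.667 ≈ 7.70 N.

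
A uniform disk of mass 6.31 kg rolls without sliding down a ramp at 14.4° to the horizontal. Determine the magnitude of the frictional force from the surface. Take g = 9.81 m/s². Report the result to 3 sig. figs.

f ≈ 5.13 N

For this body I = (1/2)MR², i.e. k = I/(MR²) = 0.5.
Newton's second law down the slope: Mg sinθ − f = Ma. The torque equation fR = Iα (with α = a/R) gives f = kMa.
Combining, a = g sinθ/(1+k) and f = kMa = kMg sinθ/(1+k).
f = 0.5 × 6.31 × 9.81 × sin14.4° / 1.5 ≈ 5.13 N.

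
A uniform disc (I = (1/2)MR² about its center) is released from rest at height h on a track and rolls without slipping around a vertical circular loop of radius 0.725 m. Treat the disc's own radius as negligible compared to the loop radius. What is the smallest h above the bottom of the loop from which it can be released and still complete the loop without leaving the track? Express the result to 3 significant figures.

h_min ≈ 1.99 m

For this body I = (1/2)MR², i.e. k = I/(MR²) = 0.5.
At the top of the loop, the minimum-contact condition is Mg = Mv_top²/r, so v_top² = gr.
With ω = v/R, the kinetic energy at speed v is ½(1+k)Mv² = (3/4)Mv².
Energy conservation from release (height h) to the top (height 2r): Mgh = Mg(2r) + (3/4)M·gr.
Thus h_min = 2r + (1+k)r/2 = r(2 + 1.5/2) = 0.725 × 2.75 ≈ 1.99 m.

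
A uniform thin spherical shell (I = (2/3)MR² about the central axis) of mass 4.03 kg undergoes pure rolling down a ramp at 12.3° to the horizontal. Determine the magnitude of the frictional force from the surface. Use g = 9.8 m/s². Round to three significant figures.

The moment of inertia is (2/3)MR², giving k ≡ I/(MR²) = 2/3.
Along the incline Mg sinθ − f = Ma, and torque about the center fR = Iα = kMR²(a/R) gives f = kMa.
Combining, a = g sinθ/(1+k) and f = kMa = kMg sinθ/(1+k).
f = (2/3) × 4.03 × 9.8 × sin12.3° / 1.667 ≈ 3.37 N.

f ≈ 3.37 N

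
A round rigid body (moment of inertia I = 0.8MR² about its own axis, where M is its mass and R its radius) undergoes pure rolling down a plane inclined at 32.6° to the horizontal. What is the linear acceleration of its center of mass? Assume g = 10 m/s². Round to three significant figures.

a ≈ 2.99 m/s²

For this body I = 0.8MR², i.e. k = I/(MR²) = 0.8.
Newton's second law down the slope: Mg sinθ − f = Ma. The torque equation fR = Iα (with α = a/R) gives f = kMa.
Eliminating f: Mg sinθ = (1+k)Ma, so a = g sinθ/(1+k) = 10 × sin32.6° / 1.8 ≈ 2.99 m/s².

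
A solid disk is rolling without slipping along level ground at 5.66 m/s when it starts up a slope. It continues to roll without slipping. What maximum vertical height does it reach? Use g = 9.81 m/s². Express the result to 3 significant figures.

The moment of inertia is (1/2)MR², giving k ≡ I/(MR²) = 0.5.
The rolling condition ω = v/R makes the rotational term ½I(v/R)² = ½kMv², so KE_total = ½(1+k)Mv² = (3/4)Mv².
All of this converts to potential energy at the highest point: (3/4)Mv₀² = Mgh.
Thus h = (1+k)v₀²/(2g) = 1.5 × 5.66² / (2 × 9.81) ≈ 2.45 m.

h ≈ 2.45 m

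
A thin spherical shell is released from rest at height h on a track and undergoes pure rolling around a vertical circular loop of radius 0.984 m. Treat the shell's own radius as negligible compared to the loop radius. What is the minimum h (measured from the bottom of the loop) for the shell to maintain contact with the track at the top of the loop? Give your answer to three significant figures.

With I = (2/3)MR², the ratio k = I/(MR²) is 2/3.
At the top, contact is just lost when gravity alone supplies the centripetal force: Mg = Mv_top²/r, i.e. v_top² = gr.
With ω = v/R, the kinetic energy at speed v is ½(1+k)Mv² = (5/6)Mv².
Energy conservation from release (height h) to the top (height 2r): Mgh = Mg(2r) + (5/6)M·gr.
Thus h_min = 2r + (1+k)r/2 = r(2 + 1.667/2) = 0.984 × 2.833 ≈ 2.79 m.

h_min ≈ 2.79 m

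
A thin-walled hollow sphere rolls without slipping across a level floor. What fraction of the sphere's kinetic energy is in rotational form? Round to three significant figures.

fraction ≈ 0.400

With I = (2/3)MR², the ratio k = I/(MR²) is 2/3.
Since ω = v/R, the translational part is ½Mv² and the rotational part is ½I(v/R)² = ½kMv²; the total is ½(1+k)Mv².
The rotational fraction is therefore k/(1+k) = (2/3)/1.667 ≈ 0.400.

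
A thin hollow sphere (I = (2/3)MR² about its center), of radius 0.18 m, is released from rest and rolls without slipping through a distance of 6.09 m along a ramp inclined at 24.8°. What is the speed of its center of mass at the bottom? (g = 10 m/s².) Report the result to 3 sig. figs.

v ≈ 5.54 m/s

For this body I = (2/3)MR², i.e. k = I/(MR²) = 2/3.
Since it rolls without slipping, ω = v/R and KE = ½Mv² + ½Iω² = ½(1+k)Mv² = (5/6)Mv².
The vertical drop is h = L sinθ = 6.09 × sin24.8° = 2.554 m.
Setting Mgh = (5/6)Mv² gives v = √(2gh/(1+k)) = √(2·10·2.554/1.667) ≈ 5.54 m/s.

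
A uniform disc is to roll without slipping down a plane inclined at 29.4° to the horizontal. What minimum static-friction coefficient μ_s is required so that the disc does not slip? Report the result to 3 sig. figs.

Here I = (1/2)MR², so the shape factor k = I/(MR²) = 0.5.
Along the incline Mg sinθ − f = Ma, and torque about the center fR = Iα = kMR²(a/R) gives f = kMa.
These give a = g sinθ/(1+k) and the required friction f = kMg sinθ/(1+k).
The normal force is N = Mg cosθ, so μ_min = f/N = k tanθ/(1+k).
μ_min = 0.5 × tan29.4° / 1.5 ≈ 0.188.

μ_min ≈ 0.188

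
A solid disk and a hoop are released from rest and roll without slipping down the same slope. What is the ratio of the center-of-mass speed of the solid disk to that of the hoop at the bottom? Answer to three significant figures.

v_ratio ≈ 1.15

Each satisfies Mgh = ½(1+k)Mv² with k = I/(MR²), so v ∝ 1/√(1+k).
For the solid disk k = 0.5; for the hoop k = 1.
v₁/v₂ = √((1+k₂)/(1+k₁)) = √(2/1.5) ≈ 1.15.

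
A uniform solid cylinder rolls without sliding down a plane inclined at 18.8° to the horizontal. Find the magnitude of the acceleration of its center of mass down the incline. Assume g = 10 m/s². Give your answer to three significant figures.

For this body I = (1/2)MR², i.e. k = I/(MR²) = 0.5.
Translational: Mg sinθ − f = Ma. Rotational about the CM: fR = Iα = kMRa, so f = kMa.
Eliminating f: Mg sinθ = (1+k)Ma, so a = g sinθ/(1+k) = 10 × sin18.8° / 1.5 ≈ 2.15 m/s².

a ≈ 2.15 m/s²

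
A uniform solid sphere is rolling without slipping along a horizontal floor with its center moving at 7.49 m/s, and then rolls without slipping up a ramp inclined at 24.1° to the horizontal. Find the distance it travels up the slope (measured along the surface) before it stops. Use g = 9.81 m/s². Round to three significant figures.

With I = (2/5)MR², the ratio k = I/(MR²) is 0.4.
Pure rolling means v = ωR; then KE = ½Mv² + ½I(v/R)² = ½(1+k)Mv² = (7/10)Mv².
Setting this equal to Mgh gives the vertical rise h = (1+k)v₀²/(2g) = 1.4×7.49²/(2×9.81) = 4.003 m.
The distance along the slope is d = h/sinθ = 4.003/sin24.1° ≈ 9.80 m.

d ≈ 9.80 m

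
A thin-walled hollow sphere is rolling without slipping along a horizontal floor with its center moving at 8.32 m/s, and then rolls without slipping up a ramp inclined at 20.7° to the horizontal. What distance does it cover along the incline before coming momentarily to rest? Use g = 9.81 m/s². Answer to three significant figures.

d ≈ 16.6 m

Here I = (2/3)MR², so the shape factor k = I/(MR²) = 2/3.
Rolling without slipping gives ω = v/R, so the total kinetic energy is ½Mv² + ½Iω² = ½(1+k)Mv² = (5/6)Mv².
Setting this equal to Mgh gives the vertical rise h = (1+k)v₀²/(2g) = 1.667×8.32²/(2×9.81) = 5.88 m.
Along the incline, d = h/sinθ = 5.88/sin20.7° ≈ 16.6 m.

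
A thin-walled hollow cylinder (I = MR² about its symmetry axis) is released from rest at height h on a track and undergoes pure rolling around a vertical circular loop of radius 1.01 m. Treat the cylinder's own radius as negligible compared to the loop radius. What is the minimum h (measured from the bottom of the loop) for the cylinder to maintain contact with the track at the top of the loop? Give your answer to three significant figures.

For this body I = MR², i.e. k = I/(MR²) = 1.
At the top of the loop, the minimum-contact condition is Mg = Mv_top²/r, so v_top² = gr.
With ω = v/R, the kinetic energy at speed v is ½(1+k)Mv² = Mv².
Energy conservation from release (height h) to the top (height 2r): Mgh = Mg(2r) + M·gr.
Thus h_min = 2r + (1+k)r/2 = r(2 + 2/2) = 1.01 × 3 ≈ 3.03 m.

h_min ≈ 3.03 m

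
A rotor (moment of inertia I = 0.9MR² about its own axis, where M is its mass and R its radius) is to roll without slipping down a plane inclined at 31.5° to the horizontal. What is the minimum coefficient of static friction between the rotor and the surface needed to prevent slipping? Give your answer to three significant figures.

With I = 0.9MR², the ratio k = I/(MR²) is 0.9.
Along the incline Mg sinθ − f = Ma, and torque about the center fR = Iα = kMR²(a/R) gives f = kMa.
These give a = g sinθ/(1+k) and the required friction f = kMg sinθ/(1+k).
The normal force is N = Mg cosθ, so μ_min = f/N = k tanθ/(1+k).
μ_min = 0.9 × tan31.5° / 1.9 ≈ 0.290.

μ_min ≈ 0.290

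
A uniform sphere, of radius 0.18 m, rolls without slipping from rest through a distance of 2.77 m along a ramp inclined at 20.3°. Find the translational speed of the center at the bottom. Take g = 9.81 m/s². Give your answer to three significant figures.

For this body I = (2/5)MR², i.e. k = I/(MR²) = 0.4.
Rolling without slipping gives ω = v/R, so the total kinetic energy is ½Mv² + ½Iω² = ½(1+k)Mv² = (7/10)Mv².
The vertical drop is h = L sinθ = 2.77 × sin20.3° = 0.961 m.
Setting Mgh = (7/10)Mv² gives v = √(2gh/(1+k)) = √(2·9.81·0.961/1.4) ≈ 3.67 m/s.

v ≈ 3.67 m/s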